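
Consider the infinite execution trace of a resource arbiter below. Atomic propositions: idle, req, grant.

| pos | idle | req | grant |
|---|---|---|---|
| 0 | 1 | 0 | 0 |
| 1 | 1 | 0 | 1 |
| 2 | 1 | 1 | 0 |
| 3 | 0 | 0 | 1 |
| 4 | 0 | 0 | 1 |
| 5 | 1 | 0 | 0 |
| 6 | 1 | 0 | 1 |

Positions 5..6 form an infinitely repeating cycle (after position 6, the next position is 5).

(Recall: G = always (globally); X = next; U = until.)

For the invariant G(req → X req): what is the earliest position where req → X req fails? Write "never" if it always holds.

2

Check req → X req at each position in order: 0 ✓, 1 ✓.
At position 2 the labels are {idle, req} and the next position 3 has {grant}, so req → X req is false there. This is the first violation.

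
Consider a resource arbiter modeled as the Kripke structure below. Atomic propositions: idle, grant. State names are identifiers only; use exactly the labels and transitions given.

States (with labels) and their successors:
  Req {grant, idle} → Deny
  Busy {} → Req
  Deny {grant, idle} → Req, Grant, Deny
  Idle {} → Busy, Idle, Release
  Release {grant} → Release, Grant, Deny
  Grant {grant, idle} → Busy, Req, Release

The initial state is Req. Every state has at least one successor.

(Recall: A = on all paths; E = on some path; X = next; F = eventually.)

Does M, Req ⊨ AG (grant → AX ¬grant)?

States satisfying grant → AX ¬grant: {Busy, Idle}.
States satisfying AG (grant → AX ¬grant): ∅.
Deny is reachable from Req and violates grant → AX ¬grant, so AG fails at Req.
Req ∉ Sat(AG (grant → AX ¬grant)).

Violated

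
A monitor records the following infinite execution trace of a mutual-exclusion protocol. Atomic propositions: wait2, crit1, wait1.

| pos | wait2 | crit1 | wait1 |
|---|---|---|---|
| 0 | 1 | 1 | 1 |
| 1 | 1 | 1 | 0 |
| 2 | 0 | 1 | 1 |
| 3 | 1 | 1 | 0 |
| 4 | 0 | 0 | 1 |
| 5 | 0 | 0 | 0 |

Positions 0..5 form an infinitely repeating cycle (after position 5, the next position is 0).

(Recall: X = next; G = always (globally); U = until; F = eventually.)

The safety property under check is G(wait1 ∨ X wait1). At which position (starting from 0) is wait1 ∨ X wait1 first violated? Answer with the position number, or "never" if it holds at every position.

wait1 ∨ X wait1 holds at every position 0..5, and those are all the positions the trace ever visits, so the invariant G(wait1 ∨ X wait1) is never violated.

never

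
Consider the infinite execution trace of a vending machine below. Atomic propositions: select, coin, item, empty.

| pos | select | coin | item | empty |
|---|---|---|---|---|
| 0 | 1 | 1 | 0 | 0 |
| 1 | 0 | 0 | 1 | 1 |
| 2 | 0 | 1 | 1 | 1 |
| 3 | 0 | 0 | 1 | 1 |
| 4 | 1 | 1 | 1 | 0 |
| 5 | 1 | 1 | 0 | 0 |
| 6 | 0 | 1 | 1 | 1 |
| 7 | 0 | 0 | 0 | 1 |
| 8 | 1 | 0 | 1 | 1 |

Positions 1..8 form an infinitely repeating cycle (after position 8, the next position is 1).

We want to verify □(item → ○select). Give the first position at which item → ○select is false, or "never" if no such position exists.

Check item → ○select at each position in order: 0 ✓.
At position 1 the labels are {empty, item} and the next position 2 has {coin, empty, item}, so item → ○select is false there. This is the first violation.

1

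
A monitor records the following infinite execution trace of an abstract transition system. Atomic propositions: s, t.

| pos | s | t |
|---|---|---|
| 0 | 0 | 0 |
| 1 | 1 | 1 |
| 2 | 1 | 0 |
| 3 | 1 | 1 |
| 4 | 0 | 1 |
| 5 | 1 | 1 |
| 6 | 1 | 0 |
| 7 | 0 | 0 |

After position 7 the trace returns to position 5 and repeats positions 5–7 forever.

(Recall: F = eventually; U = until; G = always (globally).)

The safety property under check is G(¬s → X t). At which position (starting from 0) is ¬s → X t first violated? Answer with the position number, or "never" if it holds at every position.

never

¬s → X t holds at every position 0..7, and those are all the positions the trace ever visits, so the invariant G(¬s → X t) is never violated.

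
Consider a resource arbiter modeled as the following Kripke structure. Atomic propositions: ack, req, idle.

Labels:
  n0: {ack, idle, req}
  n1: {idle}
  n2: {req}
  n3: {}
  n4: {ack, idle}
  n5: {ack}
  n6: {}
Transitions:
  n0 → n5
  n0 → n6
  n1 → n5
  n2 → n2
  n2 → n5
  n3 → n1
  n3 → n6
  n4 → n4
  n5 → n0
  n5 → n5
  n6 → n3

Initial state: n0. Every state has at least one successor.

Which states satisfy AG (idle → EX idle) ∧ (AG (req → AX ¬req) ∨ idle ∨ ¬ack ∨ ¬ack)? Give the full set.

{n4}

States satisfying idle → EX idle: {n2, n3, n4, n5, n6}.
States satisfying AG (idle → EX idle): {n4}.
States satisfying req → AX ¬req: {n0, n1, n3, n4, n5, n6}.
States satisfying AG (req → AX ¬req): {n0, n1, n3, n4, n5, n6}.
States satisfying ¬ack: {n1, n2, n3, n6}.
States satisfying idle ∨ ¬ack: {n0, n1, n2, n3, n4, n6}.
States satisfying idle ∨ ¬ack ∨ ¬ack: {n0, n1, n2, n3, n4, n6}.
States satisfying AG (req → AX ¬req) ∨ idle ∨ ¬ack ∨ ¬ack: {n0, n1, n2, n3, n4, n5, n6}.
States satisfying AG (idle → EX idle) ∧ (AG (req → AX ¬req) ∨ idle ∨ ¬ack ∨ ¬ack): {n4}.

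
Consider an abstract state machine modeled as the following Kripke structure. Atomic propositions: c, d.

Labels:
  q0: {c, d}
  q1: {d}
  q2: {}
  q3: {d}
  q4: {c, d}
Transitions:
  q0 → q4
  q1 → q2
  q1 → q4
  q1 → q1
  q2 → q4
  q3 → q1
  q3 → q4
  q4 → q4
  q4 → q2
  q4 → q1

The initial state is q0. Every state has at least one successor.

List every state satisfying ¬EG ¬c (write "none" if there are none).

{q0, q2, q4}

States satisfying ¬c: {q1, q2, q3}.
States satisfying EG ¬c: {q1, q3}.
States satisfying ¬EG ¬c: {q0, q2, q4}.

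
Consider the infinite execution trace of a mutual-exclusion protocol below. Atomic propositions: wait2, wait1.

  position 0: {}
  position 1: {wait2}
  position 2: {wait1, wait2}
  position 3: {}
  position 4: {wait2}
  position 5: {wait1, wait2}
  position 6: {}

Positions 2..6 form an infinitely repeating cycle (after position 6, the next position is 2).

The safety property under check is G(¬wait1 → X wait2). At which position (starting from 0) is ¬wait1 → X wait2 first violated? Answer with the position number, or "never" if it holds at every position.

¬wait1 → X wait2 holds at every position 0..6, and those are all the positions the trace ever visits, so the invariant G(¬wait1 → X wait2) is never violated.

never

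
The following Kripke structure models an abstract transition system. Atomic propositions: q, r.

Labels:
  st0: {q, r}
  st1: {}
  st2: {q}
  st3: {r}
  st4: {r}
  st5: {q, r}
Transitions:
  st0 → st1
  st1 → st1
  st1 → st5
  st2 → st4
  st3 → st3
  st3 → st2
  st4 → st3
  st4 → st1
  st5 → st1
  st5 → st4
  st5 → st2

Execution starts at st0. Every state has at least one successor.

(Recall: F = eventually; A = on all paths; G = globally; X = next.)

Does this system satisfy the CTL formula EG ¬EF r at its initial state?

States satisfying ¬EF r: ∅.
States satisfying EG ¬EF r: ∅.
No suitable path/successor from st0 witnesses the formula.
st0 ∉ Sat(EG ¬EF r).

Violated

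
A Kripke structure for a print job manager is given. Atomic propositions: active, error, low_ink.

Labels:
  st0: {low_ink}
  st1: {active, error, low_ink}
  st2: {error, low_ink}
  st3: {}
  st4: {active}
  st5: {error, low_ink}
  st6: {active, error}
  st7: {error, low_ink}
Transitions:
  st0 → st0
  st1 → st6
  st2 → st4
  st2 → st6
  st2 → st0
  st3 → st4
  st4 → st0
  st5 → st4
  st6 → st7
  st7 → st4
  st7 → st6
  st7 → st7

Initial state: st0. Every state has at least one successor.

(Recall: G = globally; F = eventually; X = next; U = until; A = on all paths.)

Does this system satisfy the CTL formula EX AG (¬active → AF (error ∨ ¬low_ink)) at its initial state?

States satisfying AG (¬active → AF (error ∨ ¬low_ink)): ∅.
States satisfying EX AG (¬active → AF (error ∨ ¬low_ink)): ∅.
No suitable path/successor from st0 witnesses the formula.
st0 ∉ Sat(EX AG (¬active → AF (error ∨ ¬low_ink))).

No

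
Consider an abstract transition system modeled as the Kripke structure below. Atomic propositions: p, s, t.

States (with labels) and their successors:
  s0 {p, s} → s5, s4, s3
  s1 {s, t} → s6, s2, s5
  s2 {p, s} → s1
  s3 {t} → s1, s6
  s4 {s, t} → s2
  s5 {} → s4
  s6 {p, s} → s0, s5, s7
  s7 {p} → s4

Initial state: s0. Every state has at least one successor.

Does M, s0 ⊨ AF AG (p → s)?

States satisfying AG (p → s): ∅.
States satisfying AF AG (p → s): ∅.
There is a path from s0 along which AG (p → s) never holds.
s0 ∉ Sat(AF AG (p → s)).

Violated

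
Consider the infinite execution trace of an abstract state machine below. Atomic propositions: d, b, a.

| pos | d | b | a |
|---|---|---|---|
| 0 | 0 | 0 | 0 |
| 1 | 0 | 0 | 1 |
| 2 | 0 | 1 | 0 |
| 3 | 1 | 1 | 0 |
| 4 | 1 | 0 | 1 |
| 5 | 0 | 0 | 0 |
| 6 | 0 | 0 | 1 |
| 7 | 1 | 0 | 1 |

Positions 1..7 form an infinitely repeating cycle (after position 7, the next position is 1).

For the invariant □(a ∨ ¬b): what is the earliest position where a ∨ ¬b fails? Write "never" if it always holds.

2

Check a ∨ ¬b at each position in order: 0 ✓, 1 ✓.
At position 2 the labels are {b}, so a ∨ ¬b is false there. This is the first violation.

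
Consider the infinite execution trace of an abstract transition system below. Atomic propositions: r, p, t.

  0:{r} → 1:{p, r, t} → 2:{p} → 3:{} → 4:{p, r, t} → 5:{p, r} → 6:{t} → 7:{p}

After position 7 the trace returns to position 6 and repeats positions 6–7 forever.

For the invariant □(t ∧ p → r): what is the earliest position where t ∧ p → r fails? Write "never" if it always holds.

never

t ∧ p → r holds at every position 0..7, and those are all the positions the trace ever visits, so the invariant □(t ∧ p → r) is never violated.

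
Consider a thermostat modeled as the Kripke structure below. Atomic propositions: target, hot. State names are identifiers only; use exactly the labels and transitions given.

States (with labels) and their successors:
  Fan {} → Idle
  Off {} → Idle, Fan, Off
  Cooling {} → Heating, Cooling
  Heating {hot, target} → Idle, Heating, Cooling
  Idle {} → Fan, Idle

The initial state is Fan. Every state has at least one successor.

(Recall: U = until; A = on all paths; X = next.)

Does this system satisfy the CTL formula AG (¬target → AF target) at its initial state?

Does not hold

States satisfying ¬target → AF target: {Heating}.
States satisfying AG (¬target → AF target): ∅.
Fan is reachable from Fan and violates ¬target → AF target, so AG fails at Fan.
Fan ∉ Sat(AG (¬target → AF target)).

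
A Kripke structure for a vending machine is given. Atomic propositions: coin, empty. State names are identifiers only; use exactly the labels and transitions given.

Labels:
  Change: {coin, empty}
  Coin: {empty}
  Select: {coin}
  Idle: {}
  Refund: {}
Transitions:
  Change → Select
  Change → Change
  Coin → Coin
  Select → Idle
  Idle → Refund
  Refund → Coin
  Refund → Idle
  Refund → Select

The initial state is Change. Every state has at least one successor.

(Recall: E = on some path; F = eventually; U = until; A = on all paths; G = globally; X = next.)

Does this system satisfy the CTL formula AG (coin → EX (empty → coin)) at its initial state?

Yes

States satisfying coin → EX (empty → coin): {Change, Coin, Select, Idle, Refund}.
States satisfying AG (coin → EX (empty → coin)): {Change, Coin, Select, Idle, Refund}.
Every state reachable from Change satisfies coin → EX (empty → coin).
Change ∈ Sat(AG (coin → EX (empty → coin))).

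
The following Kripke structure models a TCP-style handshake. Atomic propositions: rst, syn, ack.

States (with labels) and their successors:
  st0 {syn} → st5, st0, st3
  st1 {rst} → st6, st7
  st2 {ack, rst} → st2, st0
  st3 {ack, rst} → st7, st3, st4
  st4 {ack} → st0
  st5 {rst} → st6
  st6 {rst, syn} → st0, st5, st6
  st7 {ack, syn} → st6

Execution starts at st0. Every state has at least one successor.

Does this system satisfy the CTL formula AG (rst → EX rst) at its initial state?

States satisfying rst → EX rst: {st0, st1, st2, st3, st4, st5, st6, st7}.
States satisfying AG (rst → EX rst): {st0, st1, st2, st3, st4, st5, st6, st7}.
Every state reachable from st0 satisfies rst → EX rst.
st0 ∈ Sat(AG (rst → EX rst)).

Satisfied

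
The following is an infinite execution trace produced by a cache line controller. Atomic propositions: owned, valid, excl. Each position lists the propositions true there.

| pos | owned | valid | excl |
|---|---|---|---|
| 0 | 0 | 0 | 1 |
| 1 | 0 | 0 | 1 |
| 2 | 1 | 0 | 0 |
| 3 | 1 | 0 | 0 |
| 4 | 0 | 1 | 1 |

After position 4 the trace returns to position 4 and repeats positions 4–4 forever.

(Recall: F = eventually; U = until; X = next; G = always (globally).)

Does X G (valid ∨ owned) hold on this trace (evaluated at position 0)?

The position after 0 is 1; G (valid ∨ owned) is false there.

No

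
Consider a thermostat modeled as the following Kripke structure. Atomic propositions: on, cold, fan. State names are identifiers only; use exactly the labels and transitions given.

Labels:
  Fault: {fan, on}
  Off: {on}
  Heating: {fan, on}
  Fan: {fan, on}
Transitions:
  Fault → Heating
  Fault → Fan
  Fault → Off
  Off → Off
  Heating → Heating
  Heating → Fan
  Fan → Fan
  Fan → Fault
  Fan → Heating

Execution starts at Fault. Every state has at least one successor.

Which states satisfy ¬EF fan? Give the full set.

{Off}

States satisfying fan: {Fault, Heating, Fan}.
States satisfying EF fan: {Fault, Heating, Fan}.
States satisfying ¬EF fan: {Off}.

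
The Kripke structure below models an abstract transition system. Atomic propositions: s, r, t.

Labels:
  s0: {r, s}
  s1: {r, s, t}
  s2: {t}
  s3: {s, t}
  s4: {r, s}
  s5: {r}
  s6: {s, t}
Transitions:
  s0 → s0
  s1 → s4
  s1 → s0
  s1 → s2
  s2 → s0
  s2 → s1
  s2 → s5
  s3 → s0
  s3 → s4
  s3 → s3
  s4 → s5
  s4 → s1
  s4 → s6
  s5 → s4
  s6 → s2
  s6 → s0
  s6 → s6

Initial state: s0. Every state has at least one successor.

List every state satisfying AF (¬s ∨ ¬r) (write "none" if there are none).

States satisfying ¬s ∨ ¬r: {s2, s3, s5, s6}.
States satisfying AF (¬s ∨ ¬r): {s2, s3, s5, s6}.

{s2, s3, s5, s6}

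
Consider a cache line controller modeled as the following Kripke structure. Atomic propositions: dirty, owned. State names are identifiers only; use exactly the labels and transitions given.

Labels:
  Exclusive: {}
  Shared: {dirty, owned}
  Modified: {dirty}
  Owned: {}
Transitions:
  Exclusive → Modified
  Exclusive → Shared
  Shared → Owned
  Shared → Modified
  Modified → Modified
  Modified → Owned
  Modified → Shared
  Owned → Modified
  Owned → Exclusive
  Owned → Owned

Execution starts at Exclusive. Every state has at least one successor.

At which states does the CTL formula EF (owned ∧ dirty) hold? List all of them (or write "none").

States satisfying owned ∧ dirty: {Shared}.
States satisfying EF (owned ∧ dirty): {Exclusive, Shared, Modified, Owned}.

{Exclusive, Shared, Modified, Owned}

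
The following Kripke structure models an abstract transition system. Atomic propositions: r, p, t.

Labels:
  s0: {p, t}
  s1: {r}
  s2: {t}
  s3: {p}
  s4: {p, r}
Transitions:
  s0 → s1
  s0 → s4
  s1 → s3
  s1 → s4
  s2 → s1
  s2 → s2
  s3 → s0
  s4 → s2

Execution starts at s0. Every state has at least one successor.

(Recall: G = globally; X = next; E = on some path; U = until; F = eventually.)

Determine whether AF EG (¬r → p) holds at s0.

States satisfying EG (¬r → p): {s0, s1, s3}.
States satisfying AF EG (¬r → p): {s0, s1, s3}.
s0 ∈ Sat(AF EG (¬r → p)).

Holds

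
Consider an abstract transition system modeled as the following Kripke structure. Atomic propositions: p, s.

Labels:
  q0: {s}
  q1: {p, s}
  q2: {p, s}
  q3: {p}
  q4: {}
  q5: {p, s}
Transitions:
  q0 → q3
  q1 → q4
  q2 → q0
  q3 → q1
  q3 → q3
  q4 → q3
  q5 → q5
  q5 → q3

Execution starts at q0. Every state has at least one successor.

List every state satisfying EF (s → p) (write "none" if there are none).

{q0, q1, q2, q3, q4, q5}

States satisfying s → p: {q1, q2, q3, q4, q5}.
States satisfying EF (s → p): {q0, q1, q2, q3, q4, q5}.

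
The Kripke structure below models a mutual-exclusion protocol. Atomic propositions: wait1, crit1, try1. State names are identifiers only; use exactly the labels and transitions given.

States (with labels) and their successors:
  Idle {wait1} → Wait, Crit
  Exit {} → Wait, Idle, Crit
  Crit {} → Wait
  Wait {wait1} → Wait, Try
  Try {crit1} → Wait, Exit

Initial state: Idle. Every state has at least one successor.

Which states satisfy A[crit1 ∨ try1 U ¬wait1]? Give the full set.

States satisfying crit1 ∨ try1: {Try}.
States satisfying ¬wait1: {Exit, Crit, Try}.
States satisfying A[crit1 ∨ try1 U ¬wait1]: {Exit, Crit, Try}.

{Exit, Crit, Try}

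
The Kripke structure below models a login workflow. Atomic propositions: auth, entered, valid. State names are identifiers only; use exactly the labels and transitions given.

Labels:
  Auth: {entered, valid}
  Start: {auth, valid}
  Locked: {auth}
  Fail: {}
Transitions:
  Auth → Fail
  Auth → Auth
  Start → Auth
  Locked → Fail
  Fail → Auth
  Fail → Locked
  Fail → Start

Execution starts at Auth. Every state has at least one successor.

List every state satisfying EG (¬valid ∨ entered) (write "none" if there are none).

{Auth, Locked, Fail}

States satisfying ¬valid ∨ entered: {Auth, Locked, Fail}.
States satisfying EG (¬valid ∨ entered): {Auth, Locked, Fail}.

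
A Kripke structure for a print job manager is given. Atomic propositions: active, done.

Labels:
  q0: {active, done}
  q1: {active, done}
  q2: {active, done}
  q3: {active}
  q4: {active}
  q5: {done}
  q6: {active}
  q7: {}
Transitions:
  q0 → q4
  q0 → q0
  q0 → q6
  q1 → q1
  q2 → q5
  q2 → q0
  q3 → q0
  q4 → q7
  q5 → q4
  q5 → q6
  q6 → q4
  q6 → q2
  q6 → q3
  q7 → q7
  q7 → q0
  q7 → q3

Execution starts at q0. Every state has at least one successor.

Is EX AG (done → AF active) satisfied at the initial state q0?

States satisfying AG (done → AF active): {q0, q1, q2, q3, q4, q5, q6, q7}.
States satisfying EX AG (done → AF active): {q0, q1, q2, q3, q4, q5, q6, q7}.
q0 ∈ Sat(EX AG (done → AF active)).

Yes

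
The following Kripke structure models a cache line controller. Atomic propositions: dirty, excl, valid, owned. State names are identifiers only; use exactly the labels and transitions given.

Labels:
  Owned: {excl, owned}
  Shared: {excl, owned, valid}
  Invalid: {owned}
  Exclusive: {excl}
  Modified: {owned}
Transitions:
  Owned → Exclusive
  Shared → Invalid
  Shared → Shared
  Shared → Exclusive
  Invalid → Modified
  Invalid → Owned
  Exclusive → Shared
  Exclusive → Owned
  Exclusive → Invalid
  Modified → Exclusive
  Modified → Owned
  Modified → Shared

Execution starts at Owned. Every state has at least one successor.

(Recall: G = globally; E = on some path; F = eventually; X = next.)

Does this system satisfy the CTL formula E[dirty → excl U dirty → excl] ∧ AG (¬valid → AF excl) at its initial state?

Satisfied

States satisfying dirty → excl: {Owned, Shared, Invalid, Exclusive, Modified}.
States satisfying E[dirty → excl U dirty → excl]: {Owned, Shared, Invalid, Exclusive, Modified}.
States satisfying ¬valid → AF excl: {Owned, Shared, Invalid, Exclusive, Modified}.
States satisfying AG (¬valid → AF excl): {Owned, Shared, Invalid, Exclusive, Modified}.
States satisfying E[dirty → excl U dirty → excl] ∧ AG (¬valid → AF excl): {Owned, Shared, Invalid, Exclusive, Modified}.
Owned ∈ Sat(E[dirty → excl U dirty → excl] ∧ AG (¬valid → AF excl)).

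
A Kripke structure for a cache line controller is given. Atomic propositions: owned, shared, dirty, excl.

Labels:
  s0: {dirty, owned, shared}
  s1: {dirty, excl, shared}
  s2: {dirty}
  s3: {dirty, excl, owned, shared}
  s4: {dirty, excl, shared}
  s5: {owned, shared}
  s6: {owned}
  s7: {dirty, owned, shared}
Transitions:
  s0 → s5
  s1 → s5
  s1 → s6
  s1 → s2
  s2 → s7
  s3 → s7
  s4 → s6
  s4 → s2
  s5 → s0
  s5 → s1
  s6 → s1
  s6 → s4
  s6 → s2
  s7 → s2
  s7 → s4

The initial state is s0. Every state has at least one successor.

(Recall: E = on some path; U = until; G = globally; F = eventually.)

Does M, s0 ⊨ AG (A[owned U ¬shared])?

States satisfying A[owned U ¬shared]: {s2, s6}.
States satisfying AG (A[owned U ¬shared]): ∅.
s0 is reachable from s0 and violates A[owned U ¬shared], so AG fails at s0.
s0 ∉ Sat(AG (A[owned U ¬shared])).

No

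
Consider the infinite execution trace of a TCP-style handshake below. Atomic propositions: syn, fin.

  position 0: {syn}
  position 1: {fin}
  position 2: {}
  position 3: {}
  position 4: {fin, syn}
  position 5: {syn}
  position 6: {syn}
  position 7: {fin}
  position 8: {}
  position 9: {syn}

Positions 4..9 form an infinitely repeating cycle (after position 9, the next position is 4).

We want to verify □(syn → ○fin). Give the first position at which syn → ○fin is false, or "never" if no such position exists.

4

Check syn → ○fin at each position in order: 0 ✓, 1 ✓, 2 ✓, 3 ✓.
At position 4 the labels are {fin, syn} and the next position 5 has {syn}, so syn → ○fin is false there. This is the first violation.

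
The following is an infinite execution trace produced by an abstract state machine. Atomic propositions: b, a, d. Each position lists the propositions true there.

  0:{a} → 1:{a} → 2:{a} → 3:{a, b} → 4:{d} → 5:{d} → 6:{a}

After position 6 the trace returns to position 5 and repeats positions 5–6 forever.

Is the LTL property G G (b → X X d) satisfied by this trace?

Satisfied

G (b → X X d) holds at every position 0..6, and those are all positions ever visited, so G G (b → X X d) holds.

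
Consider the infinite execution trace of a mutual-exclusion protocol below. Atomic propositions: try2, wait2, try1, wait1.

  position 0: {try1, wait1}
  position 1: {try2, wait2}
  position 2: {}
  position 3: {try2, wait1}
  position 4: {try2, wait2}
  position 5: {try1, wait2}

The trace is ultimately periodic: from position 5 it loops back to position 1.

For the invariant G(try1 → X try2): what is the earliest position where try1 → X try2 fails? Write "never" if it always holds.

never

try1 → X try2 holds at every position 0..5, and those are all the positions the trace ever visits, so the invariant G(try1 → X try2) is never violated.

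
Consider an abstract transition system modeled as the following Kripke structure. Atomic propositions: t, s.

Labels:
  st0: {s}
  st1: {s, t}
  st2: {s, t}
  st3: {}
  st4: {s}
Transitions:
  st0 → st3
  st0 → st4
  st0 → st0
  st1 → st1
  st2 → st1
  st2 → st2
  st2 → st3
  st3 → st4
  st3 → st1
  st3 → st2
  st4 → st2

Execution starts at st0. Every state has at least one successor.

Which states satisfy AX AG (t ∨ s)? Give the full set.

{st1}

States satisfying AG (t ∨ s): {st1}.
States satisfying AX AG (t ∨ s): {st1}.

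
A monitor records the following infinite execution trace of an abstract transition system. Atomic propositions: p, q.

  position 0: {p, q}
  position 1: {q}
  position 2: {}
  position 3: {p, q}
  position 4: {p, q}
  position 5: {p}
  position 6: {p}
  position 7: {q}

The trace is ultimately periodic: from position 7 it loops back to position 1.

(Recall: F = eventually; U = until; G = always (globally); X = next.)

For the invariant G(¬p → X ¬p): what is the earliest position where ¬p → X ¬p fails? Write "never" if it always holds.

Check ¬p → X ¬p at each position in order: 0 ✓, 1 ✓.
At position 2 the labels are {} and the next position 3 has {p, q}, so ¬p → X ¬p is false there. This is the first violation.

2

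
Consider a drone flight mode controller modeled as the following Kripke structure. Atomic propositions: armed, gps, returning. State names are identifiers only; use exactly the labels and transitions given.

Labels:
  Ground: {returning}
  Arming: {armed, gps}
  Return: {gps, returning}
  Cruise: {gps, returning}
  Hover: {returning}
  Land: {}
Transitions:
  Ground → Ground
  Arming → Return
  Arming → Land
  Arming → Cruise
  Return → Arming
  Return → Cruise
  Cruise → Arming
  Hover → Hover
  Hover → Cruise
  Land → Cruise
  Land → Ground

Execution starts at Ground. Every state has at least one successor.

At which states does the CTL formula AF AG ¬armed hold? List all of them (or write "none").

{Ground}

States satisfying AG ¬armed: {Ground}.
States satisfying AF AG ¬armed: {Ground}.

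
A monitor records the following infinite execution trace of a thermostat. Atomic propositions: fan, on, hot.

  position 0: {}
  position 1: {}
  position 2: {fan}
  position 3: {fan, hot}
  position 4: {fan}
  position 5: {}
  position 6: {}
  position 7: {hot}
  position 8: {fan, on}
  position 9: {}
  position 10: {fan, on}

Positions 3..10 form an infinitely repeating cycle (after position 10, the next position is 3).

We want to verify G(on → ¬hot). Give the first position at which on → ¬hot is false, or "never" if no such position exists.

never

on → ¬hot holds at every position 0..10, and those are all the positions the trace ever visits, so the invariant G(on → ¬hot) is never violated.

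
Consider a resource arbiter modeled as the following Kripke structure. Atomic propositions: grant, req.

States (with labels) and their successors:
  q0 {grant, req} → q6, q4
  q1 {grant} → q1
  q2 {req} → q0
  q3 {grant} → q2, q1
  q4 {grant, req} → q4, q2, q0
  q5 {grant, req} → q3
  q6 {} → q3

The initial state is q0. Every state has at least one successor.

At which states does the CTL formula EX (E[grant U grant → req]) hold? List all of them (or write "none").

States satisfying E[grant U grant → req]: {q0, q2, q3, q4, q5, q6}.
States satisfying EX (E[grant U grant → req]): {q0, q2, q3, q4, q5, q6}.

{q0, q2, q3, q4, q5, q6}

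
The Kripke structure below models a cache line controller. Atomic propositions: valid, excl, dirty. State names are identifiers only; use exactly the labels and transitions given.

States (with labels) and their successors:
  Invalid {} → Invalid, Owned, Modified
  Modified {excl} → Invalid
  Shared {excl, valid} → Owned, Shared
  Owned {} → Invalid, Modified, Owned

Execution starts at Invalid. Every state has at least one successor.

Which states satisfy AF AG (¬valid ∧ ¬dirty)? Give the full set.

States satisfying AG (¬valid ∧ ¬dirty): {Invalid, Modified, Owned}.
States satisfying AF AG (¬valid ∧ ¬dirty): {Invalid, Modified, Owned}.

{Invalid, Modified, Owned}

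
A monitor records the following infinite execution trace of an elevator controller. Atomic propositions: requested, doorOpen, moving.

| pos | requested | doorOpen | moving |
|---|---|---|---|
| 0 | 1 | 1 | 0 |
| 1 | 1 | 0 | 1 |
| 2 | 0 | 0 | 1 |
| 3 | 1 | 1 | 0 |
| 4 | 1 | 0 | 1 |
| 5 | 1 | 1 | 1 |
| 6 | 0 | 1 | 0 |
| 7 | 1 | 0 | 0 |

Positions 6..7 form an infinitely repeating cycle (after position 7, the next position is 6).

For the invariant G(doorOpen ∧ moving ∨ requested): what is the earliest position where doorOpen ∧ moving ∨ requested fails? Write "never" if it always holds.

2

Check doorOpen ∧ moving ∨ requested at each position in order: 0 ✓, 1 ✓.
At position 2 the labels are {moving}, so doorOpen ∧ moving ∨ requested is false there. This is the first violation.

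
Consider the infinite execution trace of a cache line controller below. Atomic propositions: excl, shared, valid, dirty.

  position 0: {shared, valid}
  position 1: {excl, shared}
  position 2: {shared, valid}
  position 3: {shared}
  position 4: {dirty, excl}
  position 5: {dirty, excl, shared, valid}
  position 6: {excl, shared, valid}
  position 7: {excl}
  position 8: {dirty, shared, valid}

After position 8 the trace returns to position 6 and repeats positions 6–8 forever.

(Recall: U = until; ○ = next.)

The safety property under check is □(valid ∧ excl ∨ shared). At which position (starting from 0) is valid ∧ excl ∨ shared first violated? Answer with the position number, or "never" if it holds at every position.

Check valid ∧ excl ∨ shared at each position in order: 0 ✓, 1 ✓, 2 ✓, 3 ✓.
At position 4 the labels are {dirty, excl}, so valid ∧ excl ∨ shared is false there. This is the first violation.

4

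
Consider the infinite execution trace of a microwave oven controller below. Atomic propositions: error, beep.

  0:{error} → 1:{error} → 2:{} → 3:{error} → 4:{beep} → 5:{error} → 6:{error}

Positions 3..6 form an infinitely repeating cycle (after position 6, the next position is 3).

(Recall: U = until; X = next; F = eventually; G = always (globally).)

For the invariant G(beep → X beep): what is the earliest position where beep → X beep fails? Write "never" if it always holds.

Check beep → X beep at each position in order: 0 ✓, 1 ✓, 2 ✓, 3 ✓.
At position 4 the labels are {beep} and the next position 5 has {error}, so beep → X beep is false there. This is the first violation.

4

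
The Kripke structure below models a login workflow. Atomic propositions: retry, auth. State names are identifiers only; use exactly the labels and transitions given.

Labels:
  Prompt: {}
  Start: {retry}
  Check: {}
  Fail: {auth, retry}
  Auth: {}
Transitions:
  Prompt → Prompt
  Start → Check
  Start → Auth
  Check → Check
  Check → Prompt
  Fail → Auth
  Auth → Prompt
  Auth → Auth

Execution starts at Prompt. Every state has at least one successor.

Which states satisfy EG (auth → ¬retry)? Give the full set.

{Prompt, Start, Check, Auth}

States satisfying auth → ¬retry: {Prompt, Start, Check, Auth}.
States satisfying EG (auth → ¬retry): {Prompt, Start, Check, Auth}.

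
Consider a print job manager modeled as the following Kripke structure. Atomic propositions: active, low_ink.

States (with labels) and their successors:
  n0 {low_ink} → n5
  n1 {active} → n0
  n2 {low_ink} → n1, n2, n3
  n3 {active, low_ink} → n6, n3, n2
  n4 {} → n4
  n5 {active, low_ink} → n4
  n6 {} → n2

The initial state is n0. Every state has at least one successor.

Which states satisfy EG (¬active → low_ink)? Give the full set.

States satisfying ¬active → low_ink: {n0, n1, n2, n3, n5}.
States satisfying EG (¬active → low_ink): {n2, n3}.

{n2, n3}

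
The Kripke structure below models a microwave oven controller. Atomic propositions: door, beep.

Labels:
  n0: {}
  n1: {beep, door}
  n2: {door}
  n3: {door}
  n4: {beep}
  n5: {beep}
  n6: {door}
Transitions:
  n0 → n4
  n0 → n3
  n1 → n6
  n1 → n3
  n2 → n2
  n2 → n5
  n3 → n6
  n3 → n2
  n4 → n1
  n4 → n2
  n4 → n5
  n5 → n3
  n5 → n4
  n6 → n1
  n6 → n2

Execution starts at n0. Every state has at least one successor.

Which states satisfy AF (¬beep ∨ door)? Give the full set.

{n0, n1, n2, n3, n6}

States satisfying ¬beep ∨ door: {n0, n1, n2, n3, n6}.
States satisfying AF (¬beep ∨ door): {n0, n1, n2, n3, n6}.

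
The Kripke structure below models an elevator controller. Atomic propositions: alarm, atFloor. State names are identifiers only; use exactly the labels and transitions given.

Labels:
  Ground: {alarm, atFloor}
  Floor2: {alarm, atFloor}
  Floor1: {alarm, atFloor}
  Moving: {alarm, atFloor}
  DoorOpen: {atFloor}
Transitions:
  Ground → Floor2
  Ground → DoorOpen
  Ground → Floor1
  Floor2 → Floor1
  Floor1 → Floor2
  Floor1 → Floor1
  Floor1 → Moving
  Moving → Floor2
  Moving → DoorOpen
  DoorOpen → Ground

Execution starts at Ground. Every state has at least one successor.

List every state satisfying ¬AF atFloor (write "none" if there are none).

none

States satisfying atFloor: {Ground, Floor2, Floor1, Moving, DoorOpen}.
States satisfying AF atFloor: {Ground, Floor2, Floor1, Moving, DoorOpen}.
States satisfying ¬AF atFloor: ∅.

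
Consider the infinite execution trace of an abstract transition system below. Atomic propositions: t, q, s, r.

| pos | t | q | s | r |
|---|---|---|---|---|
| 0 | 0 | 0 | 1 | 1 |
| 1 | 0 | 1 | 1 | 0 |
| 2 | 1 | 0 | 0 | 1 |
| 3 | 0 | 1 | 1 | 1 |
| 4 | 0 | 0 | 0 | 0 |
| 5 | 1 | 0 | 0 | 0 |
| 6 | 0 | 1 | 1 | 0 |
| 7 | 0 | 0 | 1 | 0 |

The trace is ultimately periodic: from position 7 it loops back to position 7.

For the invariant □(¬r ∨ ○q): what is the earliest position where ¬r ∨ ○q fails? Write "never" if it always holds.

3

Check ¬r ∨ ○q at each position in order: 0 ✓, 1 ✓, 2 ✓.
At position 3 the labels are {q, r, s} and the next position 4 has {}, so ¬r ∨ ○q is false there. This is the first violation.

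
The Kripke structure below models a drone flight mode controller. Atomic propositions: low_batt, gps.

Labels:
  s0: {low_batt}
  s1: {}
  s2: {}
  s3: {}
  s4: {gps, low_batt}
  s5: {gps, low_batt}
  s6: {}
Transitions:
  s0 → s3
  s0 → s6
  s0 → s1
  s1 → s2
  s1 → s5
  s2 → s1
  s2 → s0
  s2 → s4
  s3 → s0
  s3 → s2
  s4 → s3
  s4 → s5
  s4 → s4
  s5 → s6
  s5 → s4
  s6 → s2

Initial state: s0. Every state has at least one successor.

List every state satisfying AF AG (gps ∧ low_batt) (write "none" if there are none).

none

States satisfying AG (gps ∧ low_batt): ∅.
States satisfying AF AG (gps ∧ low_batt): ∅.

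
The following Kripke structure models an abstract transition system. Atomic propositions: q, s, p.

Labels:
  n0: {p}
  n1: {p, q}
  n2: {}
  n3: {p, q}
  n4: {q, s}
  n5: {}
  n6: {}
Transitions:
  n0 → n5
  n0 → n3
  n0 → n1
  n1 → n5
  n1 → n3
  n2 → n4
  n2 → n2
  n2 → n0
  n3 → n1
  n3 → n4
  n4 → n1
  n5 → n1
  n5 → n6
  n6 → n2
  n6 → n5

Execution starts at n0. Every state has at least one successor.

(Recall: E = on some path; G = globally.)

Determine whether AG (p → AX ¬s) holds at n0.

States satisfying p → AX ¬s: {n0, n1, n2, n4, n5, n6}.
States satisfying AG (p → AX ¬s): ∅.
n3 is reachable from n0 and violates p → AX ¬s, so AG fails at n0.
n0 ∉ Sat(AG (p → AX ¬s)).

No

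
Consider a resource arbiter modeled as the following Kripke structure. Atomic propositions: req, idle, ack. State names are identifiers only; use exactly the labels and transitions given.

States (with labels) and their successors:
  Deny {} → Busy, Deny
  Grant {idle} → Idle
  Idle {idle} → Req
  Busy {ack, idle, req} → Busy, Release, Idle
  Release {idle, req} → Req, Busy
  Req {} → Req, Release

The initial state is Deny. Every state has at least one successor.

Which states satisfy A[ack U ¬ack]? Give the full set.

States satisfying ack: {Busy}.
States satisfying ¬ack: {Deny, Grant, Idle, Release, Req}.
States satisfying A[ack U ¬ack]: {Deny, Grant, Idle, Release, Req}.

{Deny, Grant, Idle, Release, Req}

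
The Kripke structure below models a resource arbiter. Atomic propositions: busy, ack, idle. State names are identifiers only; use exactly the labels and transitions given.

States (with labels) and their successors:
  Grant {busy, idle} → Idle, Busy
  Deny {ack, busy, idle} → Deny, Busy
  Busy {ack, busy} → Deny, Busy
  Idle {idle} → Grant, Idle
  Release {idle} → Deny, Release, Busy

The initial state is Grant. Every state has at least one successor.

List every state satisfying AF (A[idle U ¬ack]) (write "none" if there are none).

States satisfying A[idle U ¬ack]: {Grant, Idle, Release}.
States satisfying AF (A[idle U ¬ack]): {Grant, Idle, Release}.

{Grant, Idle, Release}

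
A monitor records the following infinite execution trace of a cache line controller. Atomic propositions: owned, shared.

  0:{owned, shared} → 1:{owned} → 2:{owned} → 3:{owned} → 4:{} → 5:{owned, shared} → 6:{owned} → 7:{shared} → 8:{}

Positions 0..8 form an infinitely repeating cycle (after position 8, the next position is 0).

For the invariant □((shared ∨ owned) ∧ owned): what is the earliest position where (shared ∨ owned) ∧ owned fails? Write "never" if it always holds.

Check (shared ∨ owned) ∧ owned at each position in order: 0 ✓, 1 ✓, 2 ✓, 3 ✓.
At position 4 the labels are {}, so (shared ∨ owned) ∧ owned is false there. This is the first violation.

4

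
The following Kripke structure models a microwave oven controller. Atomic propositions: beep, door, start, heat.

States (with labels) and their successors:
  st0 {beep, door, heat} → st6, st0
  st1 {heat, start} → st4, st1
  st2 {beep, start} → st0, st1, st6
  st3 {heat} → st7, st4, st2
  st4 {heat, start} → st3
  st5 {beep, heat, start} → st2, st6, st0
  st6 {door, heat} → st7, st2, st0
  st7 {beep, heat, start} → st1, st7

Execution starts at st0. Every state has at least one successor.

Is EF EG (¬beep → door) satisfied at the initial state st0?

Holds

States satisfying EG (¬beep → door): {st0, st2, st5, st6, st7}.
States satisfying EF EG (¬beep → door): {st0, st1, st2, st3, st4, st5, st6, st7}.
Some path from st0 reaches a state where EG (¬beep → door) holds.
st0 ∈ Sat(EF EG (¬beep → door)).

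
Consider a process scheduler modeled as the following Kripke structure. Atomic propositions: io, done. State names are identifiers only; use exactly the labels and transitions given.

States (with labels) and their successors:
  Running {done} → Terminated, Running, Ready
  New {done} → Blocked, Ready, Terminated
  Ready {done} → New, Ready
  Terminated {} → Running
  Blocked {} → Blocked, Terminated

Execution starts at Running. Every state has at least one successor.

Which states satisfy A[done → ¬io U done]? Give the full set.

States satisfying done → ¬io: {Running, New, Ready, Terminated, Blocked}.
States satisfying done: {Running, New, Ready}.
States satisfying A[done → ¬io U done]: {Running, New, Ready, Terminated}.

{Running, New, Ready, Terminated}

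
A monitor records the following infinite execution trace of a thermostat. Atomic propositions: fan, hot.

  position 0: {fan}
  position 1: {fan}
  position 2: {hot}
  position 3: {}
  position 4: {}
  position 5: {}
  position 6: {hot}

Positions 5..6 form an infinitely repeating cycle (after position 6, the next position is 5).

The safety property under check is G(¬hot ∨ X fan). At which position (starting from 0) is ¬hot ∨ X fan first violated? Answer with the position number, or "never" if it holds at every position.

2

Check ¬hot ∨ X fan at each position in order: 0 ✓, 1 ✓.
At position 2 the labels are {hot} and the next position 3 has {}, so ¬hot ∨ X fan is false there. This is the first violation.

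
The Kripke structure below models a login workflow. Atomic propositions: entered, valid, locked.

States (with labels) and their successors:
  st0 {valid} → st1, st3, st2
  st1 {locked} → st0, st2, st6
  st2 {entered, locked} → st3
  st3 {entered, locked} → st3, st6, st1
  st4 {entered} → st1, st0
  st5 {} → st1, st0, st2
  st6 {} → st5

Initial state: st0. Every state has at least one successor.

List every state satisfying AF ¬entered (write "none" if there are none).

States satisfying ¬entered: {st0, st1, st5, st6}.
States satisfying AF ¬entered: {st0, st1, st4, st5, st6}.

{st0, st1, st4, st5, st6}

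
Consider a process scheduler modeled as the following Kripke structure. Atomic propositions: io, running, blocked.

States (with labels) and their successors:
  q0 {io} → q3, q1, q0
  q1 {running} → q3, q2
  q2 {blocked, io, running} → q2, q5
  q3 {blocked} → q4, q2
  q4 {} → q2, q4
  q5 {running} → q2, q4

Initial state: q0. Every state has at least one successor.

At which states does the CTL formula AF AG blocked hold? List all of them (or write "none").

States satisfying AG blocked: ∅.
States satisfying AF AG blocked: ∅.

none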